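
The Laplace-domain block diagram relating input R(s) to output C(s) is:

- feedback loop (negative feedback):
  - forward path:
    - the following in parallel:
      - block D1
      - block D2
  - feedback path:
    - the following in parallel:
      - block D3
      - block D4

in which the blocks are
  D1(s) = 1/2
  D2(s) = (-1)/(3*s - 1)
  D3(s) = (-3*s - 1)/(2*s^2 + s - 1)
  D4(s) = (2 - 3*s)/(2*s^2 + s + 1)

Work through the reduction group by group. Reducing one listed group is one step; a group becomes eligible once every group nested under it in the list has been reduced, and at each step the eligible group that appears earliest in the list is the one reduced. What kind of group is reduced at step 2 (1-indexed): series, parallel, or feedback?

Step 1 - reduce the parallel group D1, D2
Step 2 - parallel reduction of D3, D4
Step 3 - collapse the loop ((D1+D2) forward, (D3+D4) return)
At step 2 the group reduced is parallel.

Hence the answer: parallel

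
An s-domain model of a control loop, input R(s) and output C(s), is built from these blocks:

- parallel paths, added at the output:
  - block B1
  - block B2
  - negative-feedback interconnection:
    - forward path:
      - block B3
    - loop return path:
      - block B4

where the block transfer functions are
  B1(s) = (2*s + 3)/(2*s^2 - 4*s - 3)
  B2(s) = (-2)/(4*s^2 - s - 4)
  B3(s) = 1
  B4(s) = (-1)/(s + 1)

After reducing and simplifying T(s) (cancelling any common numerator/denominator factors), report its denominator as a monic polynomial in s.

1. reduce the feedback loop with forward B3 and return B4 gives (s + 1)/s
2. sum the parallel branches B1, B2, [B3/(1+B3*B4)] gives (8*s^5 - 2*s^4 - 28*s^3 + 25*s + 12)/(8*s^5 - 18*s^4 - 16*s^3 + 19*s^2 + 12*s)
That last expression is T(s), already simplified. Scaling its denominator by 1/8 (the reciprocal of the leading coefficient) yields the monic denominator.

Hence the answer: s^5 - 9*s^4/4 - 2*s^3 + 19*s^2/8 + 3*s/2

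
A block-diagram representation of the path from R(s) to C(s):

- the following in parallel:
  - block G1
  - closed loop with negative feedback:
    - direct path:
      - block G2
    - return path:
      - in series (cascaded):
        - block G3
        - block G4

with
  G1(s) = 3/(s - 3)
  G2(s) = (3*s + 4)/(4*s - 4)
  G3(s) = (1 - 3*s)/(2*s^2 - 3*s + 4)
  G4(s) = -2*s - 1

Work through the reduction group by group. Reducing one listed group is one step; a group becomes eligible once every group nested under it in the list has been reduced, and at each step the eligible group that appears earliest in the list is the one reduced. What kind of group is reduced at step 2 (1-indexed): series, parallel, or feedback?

[1] multiply G3, G4 (series)
[2] close the feedback loop around G2, (G3*G4)
[3] combine G1, [G2/(1+G2*(G3*G4))] in parallel
At step 2 the group reduced is feedback.

Therefore the answer is feedback.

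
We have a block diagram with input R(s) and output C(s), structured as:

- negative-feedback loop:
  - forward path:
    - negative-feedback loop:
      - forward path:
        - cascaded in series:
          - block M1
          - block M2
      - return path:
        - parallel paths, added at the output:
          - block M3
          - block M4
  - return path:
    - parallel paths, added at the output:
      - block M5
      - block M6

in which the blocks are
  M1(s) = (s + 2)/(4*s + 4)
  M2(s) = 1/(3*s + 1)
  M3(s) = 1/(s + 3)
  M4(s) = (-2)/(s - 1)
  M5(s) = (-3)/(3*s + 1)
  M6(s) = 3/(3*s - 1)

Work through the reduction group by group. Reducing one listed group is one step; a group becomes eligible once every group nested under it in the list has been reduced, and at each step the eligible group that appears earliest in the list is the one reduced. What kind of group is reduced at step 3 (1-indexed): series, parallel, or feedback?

(1) series reduction of M1, M2
(2) parallel reduction of M3, M4
(3) reduce the feedback loop with forward (M1*M2) and return (M3+M4)
(4) combine M5, M6 in parallel
(5) collapse the loop ([(M1*M2)/(1+(M1*M2)*(M3+M4))] forward, (M5+M6) return)
The group at step 3 is a feedback group.

Hence the answer: feedback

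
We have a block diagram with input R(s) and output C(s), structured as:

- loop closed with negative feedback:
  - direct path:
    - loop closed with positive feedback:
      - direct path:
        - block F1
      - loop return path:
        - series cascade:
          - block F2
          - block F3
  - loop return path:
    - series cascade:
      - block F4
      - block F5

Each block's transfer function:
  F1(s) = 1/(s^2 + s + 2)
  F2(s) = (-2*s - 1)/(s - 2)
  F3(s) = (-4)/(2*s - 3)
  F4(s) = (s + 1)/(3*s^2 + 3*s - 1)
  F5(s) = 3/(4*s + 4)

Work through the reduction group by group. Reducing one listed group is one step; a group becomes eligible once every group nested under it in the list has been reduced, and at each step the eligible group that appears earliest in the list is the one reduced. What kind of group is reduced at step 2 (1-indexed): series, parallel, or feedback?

Answer: feedback

Working:
(1) series reduction of F2, F3
(2) close the feedback loop around F1, (F2*F3)
(3) cascade F4, F5
(4) feedback reduction of [F1/(1-F1*(F2*F3))], (F4*F5)
At step 2 the group reduced is feedback.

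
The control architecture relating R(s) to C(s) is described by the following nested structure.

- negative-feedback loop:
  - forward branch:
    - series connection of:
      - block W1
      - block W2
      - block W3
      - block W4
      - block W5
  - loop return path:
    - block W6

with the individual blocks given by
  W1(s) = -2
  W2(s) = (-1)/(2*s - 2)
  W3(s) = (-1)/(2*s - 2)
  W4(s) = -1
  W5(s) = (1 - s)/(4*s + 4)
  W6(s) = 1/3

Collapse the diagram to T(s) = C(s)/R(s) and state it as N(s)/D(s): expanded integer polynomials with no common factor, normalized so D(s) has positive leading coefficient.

Step 1. cascade W1, W2, W3, W4, W5 gives (-1)/(8*s^2 - 8)
Step 2. apply the feedback formula to (W1*W2*W3*W4*W5), W6 - this is the overall T(s), already in the required normalized form

Therefore the answer is (-3)/(24*s^2 - 25).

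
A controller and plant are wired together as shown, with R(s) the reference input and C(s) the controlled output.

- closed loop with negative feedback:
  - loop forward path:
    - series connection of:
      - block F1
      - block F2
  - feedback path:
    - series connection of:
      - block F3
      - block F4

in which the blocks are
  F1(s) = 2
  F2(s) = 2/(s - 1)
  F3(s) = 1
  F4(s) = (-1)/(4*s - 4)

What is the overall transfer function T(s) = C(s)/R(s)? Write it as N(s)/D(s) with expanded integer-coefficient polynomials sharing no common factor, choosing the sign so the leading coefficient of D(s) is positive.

(1) cascade F1, F2 = 4/(s - 1)
(2) multiply F3, F4 (series) = (-1)/(4*s - 4)
(3) reduce the feedback loop with forward (F1*F2) and return (F3*F4); the result is T(s) itself (integer coefficients, no common factor, positive leading denominator coefficient)

Answer: (4*s - 4)/(s^2 - 2*s)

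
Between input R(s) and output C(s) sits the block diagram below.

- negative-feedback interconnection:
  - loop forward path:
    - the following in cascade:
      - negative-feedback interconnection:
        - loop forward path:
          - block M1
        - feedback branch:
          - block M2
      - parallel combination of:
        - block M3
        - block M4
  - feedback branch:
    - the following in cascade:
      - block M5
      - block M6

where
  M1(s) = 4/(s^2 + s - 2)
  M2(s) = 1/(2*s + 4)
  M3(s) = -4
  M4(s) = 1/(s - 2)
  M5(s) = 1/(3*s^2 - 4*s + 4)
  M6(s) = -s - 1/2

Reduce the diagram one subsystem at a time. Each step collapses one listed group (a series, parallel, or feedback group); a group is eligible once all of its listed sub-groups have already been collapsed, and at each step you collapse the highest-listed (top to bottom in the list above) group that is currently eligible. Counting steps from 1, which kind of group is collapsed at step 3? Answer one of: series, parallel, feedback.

Step 1 - reduce the feedback loop with forward M1 and return M2
Step 2 - reduce the parallel group M3, M4
Step 3 - series reduction of [M1/(1+M1*M2)], (M3+M4)
Step 4 - series reduction of M5, M6
Step 5 - close the feedback loop around ([M1/(1+M1*M2)]*(M3+M4)), (M5*M6)
So the answer for step 3 is series.

Answer: series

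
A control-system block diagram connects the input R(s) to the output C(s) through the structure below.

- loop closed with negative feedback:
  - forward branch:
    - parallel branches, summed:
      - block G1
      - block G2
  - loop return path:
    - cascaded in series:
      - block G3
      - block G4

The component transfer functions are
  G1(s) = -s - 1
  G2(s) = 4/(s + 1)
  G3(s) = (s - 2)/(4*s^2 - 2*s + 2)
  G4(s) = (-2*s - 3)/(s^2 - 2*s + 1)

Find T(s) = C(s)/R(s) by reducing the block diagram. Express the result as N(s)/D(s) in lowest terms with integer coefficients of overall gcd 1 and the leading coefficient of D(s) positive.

Step 1. combine G1, G2 in parallel -> (-s^2 - 2*s + 3)/(s + 1)
Step 2. combine G3, G4 in series -> (-2*s^2 + s + 6)/(4*s^4 - 10*s^3 + 10*s^2 - 6*s + 2)
Step 3. feedback reduction of (G1+G2), (G3*G4), giving the overall T(s)

Therefore the answer is (-4*s^5 - 2*s^4 + 20*s^3 - 24*s^2 + 16*s - 6)/(4*s^4 + 3*s^2 - 7*s - 20).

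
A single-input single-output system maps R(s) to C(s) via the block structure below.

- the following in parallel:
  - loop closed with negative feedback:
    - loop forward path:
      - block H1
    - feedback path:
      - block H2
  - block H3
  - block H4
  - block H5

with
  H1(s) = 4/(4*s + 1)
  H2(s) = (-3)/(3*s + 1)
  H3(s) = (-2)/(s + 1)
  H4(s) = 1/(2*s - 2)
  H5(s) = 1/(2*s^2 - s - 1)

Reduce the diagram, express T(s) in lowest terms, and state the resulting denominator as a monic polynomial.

The answer is s^5 + 13*s^4/12 - 13*s^3/8 - 37*s^2/24 + 5*s/8 + 11/24.

Reasoning:
1. feedback reduction of H1, H2 = (12*s + 4)/(12*s^2 + 7*s - 11)
2. add [H1/(1+H1*H2)], H3, H4, H5 (parallel) = (-24*s^4 + 106*s^3 + 173*s^2 - 90*s - 85)/(48*s^5 + 52*s^4 - 78*s^3 - 74*s^2 + 30*s + 22)
Step 2 gives the fully reduced T(s), with no common factor left to cancel. The denominator's leading coefficient is 48, so divide each of its coefficients by 48 to get the monic form.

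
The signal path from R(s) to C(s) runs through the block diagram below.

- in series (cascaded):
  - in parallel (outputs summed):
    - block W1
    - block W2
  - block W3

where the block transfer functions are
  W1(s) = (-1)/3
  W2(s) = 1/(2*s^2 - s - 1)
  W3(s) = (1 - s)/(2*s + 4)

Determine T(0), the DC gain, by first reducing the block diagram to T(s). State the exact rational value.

The answer is -1/3.

Reasoning:
1. combine W1, W2 in parallel, giving (-2*s^2 + s + 4)/(6*s^2 - 3*s - 3)
2. multiply (W1+W2), W3 (series), giving (2*s^2 - s - 4)/(12*s^2 + 30*s + 12)
The step-2 result is T(s). Setting s = 0: T(0) = -4/12 = -1/3.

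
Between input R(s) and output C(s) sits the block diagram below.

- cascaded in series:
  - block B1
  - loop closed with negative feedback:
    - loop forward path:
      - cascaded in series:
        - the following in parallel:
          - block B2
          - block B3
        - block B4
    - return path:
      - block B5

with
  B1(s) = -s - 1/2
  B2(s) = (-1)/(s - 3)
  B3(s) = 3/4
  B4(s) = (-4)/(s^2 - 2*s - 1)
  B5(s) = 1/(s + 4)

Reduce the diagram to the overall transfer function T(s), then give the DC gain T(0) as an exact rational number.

The answer is -26/25.

Reasoning:
Step 1: reduce the parallel group B2, B3, giving (3*s - 13)/(4*s - 12)
Step 2: series reduction of (B2+B3), B4, giving (13 - 3*s)/(s^3 - 5*s^2 + 5*s + 3)
Step 3: apply the feedback formula to ((B2+B3)*B4), B5, giving (-3*s^2 + s + 52)/(s^4 - s^3 - 15*s^2 + 20*s + 25)
Step 4: cascade B1, [((B2+B3)*B4)/(1+((B2+B3)*B4)*B5)], giving (6*s^3 + s^2 - 105*s - 52)/(2*s^4 - 2*s^3 - 30*s^2 + 40*s + 50)
The step-4 result is T(s). Setting s = 0: T(0) = -52/50 = -26/25.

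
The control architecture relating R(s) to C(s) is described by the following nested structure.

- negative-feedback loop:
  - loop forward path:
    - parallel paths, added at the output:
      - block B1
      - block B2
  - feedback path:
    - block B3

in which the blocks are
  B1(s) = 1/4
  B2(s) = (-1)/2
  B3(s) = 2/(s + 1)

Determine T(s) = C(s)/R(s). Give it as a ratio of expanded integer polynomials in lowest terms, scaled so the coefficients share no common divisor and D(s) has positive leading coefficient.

Step 1: combine B1, B2 in parallel; result (-1)/4
Step 2: close the feedback loop around (B1+B2), B3, giving the overall T(s)

Hence the answer: (-s - 1)/(4*s + 2)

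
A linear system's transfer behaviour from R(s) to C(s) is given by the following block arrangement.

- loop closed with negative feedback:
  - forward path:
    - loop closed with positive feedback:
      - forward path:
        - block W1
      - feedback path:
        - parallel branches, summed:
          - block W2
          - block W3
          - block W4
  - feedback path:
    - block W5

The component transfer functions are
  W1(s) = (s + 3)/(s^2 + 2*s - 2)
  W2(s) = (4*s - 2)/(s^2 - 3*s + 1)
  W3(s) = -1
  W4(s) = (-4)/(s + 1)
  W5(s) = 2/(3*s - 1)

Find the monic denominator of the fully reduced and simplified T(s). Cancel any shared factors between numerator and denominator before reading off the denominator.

Step 1 - parallel reduction of W2, W3, W4, giving (-s^3 + 2*s^2 + 16*s - 7)/(s^3 - 2*s^2 - 2*s + 1)
Step 2 - apply the feedback formula to W1, (W2+W3+W4), giving (s^4 + s^3 - 8*s^2 - 5*s + 3)/(s^5 + s^4 - 7*s^3 - 21*s^2 - 35*s + 19)
Step 3 - feedback reduction of [W1/(1-W1*(W2+W3+W4))], W5, giving (3*s^5 + 2*s^4 - 25*s^3 - 7*s^2 + 14*s - 3)/(3*s^6 + 2*s^5 - 20*s^4 - 54*s^3 - 100*s^2 + 82*s - 13)
Step 3 gives the fully reduced T(s), with no common factor left to cancel. The denominator's leading coefficient is 3, so divide each of its coefficients by 3 to get the monic form.

Therefore the answer is s^6 + 2*s^5/3 - 20*s^4/3 - 18*s^3 - 100*s^2/3 + 82*s/3 - 13/3.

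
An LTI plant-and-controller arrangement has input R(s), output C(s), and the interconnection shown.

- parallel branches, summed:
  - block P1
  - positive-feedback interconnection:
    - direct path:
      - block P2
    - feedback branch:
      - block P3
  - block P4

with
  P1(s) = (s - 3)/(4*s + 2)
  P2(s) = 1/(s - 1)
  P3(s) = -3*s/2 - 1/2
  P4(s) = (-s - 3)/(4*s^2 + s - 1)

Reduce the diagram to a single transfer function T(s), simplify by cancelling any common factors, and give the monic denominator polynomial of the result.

The answer is s^4 + 11*s^3/20 - 11*s^2/40 - s/10 + 1/40.

Reasoning:
Step 1: close the feedback loop around P2, P3 gives 2/(5*s - 1)
Step 2: add P1, [P2/(1-P2*P3)], P4 (parallel) gives (20*s^4 - 47*s^3 - 51*s^2 - s - 1)/(80*s^4 + 44*s^3 - 22*s^2 - 8*s + 2)
Step 2 gives the fully reduced T(s), with no common factor left to cancel. The denominator's leading coefficient is 80, so divide each of its coefficients by 80 to get the monic form.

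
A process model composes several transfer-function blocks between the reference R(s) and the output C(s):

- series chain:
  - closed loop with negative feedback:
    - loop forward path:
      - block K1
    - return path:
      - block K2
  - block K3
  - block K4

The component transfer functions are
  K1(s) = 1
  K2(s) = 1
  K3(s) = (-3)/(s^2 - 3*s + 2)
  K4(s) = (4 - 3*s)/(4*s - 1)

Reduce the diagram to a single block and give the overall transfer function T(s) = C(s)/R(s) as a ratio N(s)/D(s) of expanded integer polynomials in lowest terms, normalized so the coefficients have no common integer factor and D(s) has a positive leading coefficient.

Answer: (9*s - 12)/(8*s^3 - 26*s^2 + 22*s - 4)

Working:
Step 1: close the feedback loop around K1, K2 = 1/2
Step 2: reduce the series chain [K1/(1+K1*K2)], K3, K4 - this is the overall T(s), already in the required normalized form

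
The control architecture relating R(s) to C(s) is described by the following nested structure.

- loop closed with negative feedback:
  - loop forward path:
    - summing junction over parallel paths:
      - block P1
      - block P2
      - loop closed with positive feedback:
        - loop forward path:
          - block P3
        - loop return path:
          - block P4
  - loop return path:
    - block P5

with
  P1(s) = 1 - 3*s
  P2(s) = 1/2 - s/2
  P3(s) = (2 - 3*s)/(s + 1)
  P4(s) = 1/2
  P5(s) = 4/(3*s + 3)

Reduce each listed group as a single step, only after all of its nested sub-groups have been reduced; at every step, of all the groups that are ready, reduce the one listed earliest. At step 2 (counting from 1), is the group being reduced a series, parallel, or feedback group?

1. close the feedback loop around P3, P4
2. sum the parallel branches P1, P2, [P3/(1-P3*P4)]
3. reduce the feedback loop with forward (P1+P2+[P3/(1-P3*P4)]) and return P5
The group at step 2 is a parallel group.

Hence the answer: parallel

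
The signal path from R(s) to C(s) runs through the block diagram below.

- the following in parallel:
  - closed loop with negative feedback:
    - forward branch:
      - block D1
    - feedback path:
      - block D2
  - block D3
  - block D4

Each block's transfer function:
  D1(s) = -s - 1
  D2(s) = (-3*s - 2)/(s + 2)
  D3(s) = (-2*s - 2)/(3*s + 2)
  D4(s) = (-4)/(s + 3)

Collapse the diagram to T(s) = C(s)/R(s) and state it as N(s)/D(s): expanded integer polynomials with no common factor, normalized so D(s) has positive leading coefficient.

Step 1 - apply the feedback formula to D1, D2 = (-s^2 - 3*s - 2)/(3*s^2 + 6*s + 4)
Step 2 - parallel reduction of [D1/(1+D1*D2)], D3, D4 - this is the overall T(s), already in the required normalized form

Final answer: (-9*s^4 - 92*s^3 - 215*s^2 - 204*s - 68)/(9*s^4 + 51*s^3 + 96*s^2 + 80*s + 24)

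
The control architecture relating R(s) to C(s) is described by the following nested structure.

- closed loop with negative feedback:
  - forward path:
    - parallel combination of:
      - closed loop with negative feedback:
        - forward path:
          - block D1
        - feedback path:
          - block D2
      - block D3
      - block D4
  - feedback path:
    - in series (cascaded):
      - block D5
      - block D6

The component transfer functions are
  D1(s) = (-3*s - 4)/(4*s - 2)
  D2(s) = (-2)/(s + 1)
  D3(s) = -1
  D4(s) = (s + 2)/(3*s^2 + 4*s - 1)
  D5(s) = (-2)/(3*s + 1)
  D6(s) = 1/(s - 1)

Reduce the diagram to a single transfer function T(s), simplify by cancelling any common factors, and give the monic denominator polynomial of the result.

[1] reduce the feedback loop with forward D1 and return D2 -> (-3*s^2 - 7*s - 4)/(4*s^2 + 8*s + 6)
[2] combine [D1/(1+D1*D2)], D3, D4 in parallel -> (-21*s^4 - 69*s^3 - 67*s^2 - 3*s + 22)/(12*s^4 + 40*s^3 + 46*s^2 + 16*s - 6)
[3] combine D5, D6 in series -> (-2)/(3*s^2 - 2*s - 1)
[4] reduce the feedback loop with forward ([D1/(1+D1*D2)]+D3+D4) and return (D5*D6) -> (-63*s^6 - 165*s^5 - 42*s^4 + 194*s^3 + 139*s^2 - 41*s - 22)/(36*s^6 + 96*s^5 + 88*s^4 + 54*s^3 + 38*s^2 + 2*s - 38)
T(s) is the step-4 result (common factors already cancelled). Leading coefficient of the denominator: 36. Divide through by 36 for the monic polynomial.

Answer: s^6 + 8*s^5/3 + 22*s^4/9 + 3*s^3/2 + 19*s^2/18 + s/18 - 19/18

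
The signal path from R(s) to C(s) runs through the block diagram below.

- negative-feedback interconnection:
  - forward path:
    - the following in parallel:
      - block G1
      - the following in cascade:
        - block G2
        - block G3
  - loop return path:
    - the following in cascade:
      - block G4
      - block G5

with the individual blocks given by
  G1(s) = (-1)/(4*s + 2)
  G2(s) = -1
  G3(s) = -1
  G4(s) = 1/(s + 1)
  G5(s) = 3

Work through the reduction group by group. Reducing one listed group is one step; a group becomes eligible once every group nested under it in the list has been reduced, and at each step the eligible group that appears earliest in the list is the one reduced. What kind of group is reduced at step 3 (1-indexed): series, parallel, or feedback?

Answer: series

Working:
Step 1 - multiply G2, G3 (series)
Step 2 - combine G1, (G2*G3) in parallel
Step 3 - combine G4, G5 in series
Step 4 - collapse the loop ((G1+(G2*G3)) forward, (G4*G5) return)
So the answer for step 3 is series.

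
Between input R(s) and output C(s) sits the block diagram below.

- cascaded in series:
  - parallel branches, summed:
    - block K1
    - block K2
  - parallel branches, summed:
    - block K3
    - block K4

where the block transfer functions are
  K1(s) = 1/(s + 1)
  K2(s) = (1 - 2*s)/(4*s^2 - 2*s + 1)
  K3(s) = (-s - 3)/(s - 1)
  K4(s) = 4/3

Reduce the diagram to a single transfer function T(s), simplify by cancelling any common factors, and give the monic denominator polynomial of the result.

Answer: s^4 - s^3/2 - 3*s^2/4 + s/2 - 1/4

Working:
(1) reduce the parallel group K1, K2 = (2*s^2 - 3*s + 2)/(4*s^3 + 2*s^2 - s + 1)
(2) sum the parallel branches K3, K4 = (s - 13)/(3*s - 3)
(3) reduce the series chain (K1+K2), (K3+K4) = (2*s^3 - 29*s^2 + 41*s - 26)/(12*s^4 - 6*s^3 - 9*s^2 + 6*s - 3)
No further cancellation is possible in the step-3 result, so that is T(s). Its denominator becomes monic after dividing by the leading coefficient 12.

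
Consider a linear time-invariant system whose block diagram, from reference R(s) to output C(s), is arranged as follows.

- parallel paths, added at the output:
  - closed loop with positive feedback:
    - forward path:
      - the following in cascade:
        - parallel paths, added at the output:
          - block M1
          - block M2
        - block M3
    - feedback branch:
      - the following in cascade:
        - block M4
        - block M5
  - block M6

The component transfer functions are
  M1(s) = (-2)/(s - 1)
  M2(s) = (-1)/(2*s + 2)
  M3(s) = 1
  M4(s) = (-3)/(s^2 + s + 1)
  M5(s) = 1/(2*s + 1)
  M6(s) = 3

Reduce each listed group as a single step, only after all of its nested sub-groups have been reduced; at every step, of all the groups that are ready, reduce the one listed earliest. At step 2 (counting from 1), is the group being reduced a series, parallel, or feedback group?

Answer: series

Working:
Step 1. combine M1, M2 in parallel
Step 2. cascade (M1+M2), M3
Step 3. combine M4, M5 in series
Step 4. close the feedback loop around ((M1+M2)*M3), (M4*M5)
Step 5. combine [((M1+M2)*M3)/(1-((M1+M2)*M3)*(M4*M5))], M6 in parallel
Step 2 collapses a series group.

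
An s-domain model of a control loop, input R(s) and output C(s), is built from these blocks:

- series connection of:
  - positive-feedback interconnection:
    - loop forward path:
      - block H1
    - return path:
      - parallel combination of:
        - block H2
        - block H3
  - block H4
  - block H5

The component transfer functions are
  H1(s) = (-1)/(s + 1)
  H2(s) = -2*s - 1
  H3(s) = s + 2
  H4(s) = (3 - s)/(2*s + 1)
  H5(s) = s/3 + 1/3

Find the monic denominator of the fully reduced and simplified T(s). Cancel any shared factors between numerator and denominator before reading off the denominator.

Step 1. combine H2, H3 in parallel; result 1 - s
Step 2. close the feedback loop around H1, (H2+H3); result (-1)/2
Step 3. multiply [H1/(1-H1*(H2+H3))], H4, H5 (series); result (s^2 - 2*s - 3)/(12*s + 6)
That last expression is T(s), already simplified. Scaling its denominator by 1/12 (the reciprocal of the leading coefficient) yields the monic denominator.

Answer: s + 1/2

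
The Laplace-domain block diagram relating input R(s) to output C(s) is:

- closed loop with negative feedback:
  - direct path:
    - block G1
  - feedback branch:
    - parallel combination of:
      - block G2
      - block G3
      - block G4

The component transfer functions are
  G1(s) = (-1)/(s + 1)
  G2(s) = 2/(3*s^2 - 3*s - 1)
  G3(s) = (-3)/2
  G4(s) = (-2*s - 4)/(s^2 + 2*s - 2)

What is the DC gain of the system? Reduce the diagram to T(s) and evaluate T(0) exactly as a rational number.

The answer is -2/5.

Reasoning:
[1] combine G2, G3, G4 in parallel gives (-9*s^4 - 21*s^3 + 31*s^2 + 24*s - 6)/(6*s^4 + 6*s^3 - 26*s^2 + 8*s + 4)
[2] feedback reduction of G1, (G2+G3+G4) gives (-6*s^4 - 6*s^3 + 26*s^2 - 8*s - 4)/(6*s^5 + 21*s^4 + s^3 - 49*s^2 - 12*s + 10)
That last expression is T(s); at s = 0 only the constant terms survive, so T(0) = -4/10 = -2/5.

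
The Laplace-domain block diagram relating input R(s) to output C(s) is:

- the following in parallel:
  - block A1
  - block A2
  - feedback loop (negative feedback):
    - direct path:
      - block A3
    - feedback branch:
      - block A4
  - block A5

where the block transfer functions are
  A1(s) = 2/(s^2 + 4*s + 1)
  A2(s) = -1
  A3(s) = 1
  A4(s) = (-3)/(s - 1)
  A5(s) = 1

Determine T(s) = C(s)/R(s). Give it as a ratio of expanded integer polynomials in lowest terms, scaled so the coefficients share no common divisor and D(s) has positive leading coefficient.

Step 1: collapse the loop (A3 forward, A4 return): (s - 1)/(s - 4)
Step 2: sum the parallel branches A1, A2, [A3/(1+A3*A4)], A5: this yields T(s), and no further normalization is needed

Answer: (s^3 + 3*s^2 - s - 9)/(s^3 - 15*s - 4)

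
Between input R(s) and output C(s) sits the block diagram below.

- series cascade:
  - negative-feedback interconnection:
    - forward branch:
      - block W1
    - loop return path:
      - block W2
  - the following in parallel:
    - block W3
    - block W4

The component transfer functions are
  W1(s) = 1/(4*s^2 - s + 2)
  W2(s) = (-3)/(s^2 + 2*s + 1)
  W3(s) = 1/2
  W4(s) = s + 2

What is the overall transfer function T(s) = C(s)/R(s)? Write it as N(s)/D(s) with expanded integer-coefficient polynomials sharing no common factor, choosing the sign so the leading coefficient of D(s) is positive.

Reducing step by step:

Step 1: close the feedback loop around W1, W2, giving (s^2 + 2*s + 1)/(4*s^4 + 7*s^3 + 4*s^2 + 3*s - 1)
Step 2: sum the parallel branches W3, W4, giving s + 5/2
Step 3: series reduction of [W1/(1+W1*W2)], (W3+W4): this yields T(s), and no further normalization is needed

Answer: (2*s^3 + 9*s^2 + 12*s + 5)/(8*s^4 + 14*s^3 + 8*s^2 + 6*s - 2)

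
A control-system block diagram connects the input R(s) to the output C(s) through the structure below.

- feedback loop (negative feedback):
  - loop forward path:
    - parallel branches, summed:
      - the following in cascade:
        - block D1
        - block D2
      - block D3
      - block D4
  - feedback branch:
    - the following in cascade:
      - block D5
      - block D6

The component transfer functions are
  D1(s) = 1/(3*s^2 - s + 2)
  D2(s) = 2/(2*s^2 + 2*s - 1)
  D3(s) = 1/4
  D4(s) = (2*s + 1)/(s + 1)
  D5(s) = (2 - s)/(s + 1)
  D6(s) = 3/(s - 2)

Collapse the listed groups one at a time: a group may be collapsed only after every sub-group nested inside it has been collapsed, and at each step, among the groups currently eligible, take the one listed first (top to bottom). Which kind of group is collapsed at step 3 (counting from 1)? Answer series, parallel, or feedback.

The answer is series.

Reasoning:
1. combine D1, D2 in series
2. add (D1*D2), D3, D4 (parallel)
3. cascade D5, D6
4. feedback reduction of ((D1*D2)+D3+D4), (D5*D6)
Step 3: series.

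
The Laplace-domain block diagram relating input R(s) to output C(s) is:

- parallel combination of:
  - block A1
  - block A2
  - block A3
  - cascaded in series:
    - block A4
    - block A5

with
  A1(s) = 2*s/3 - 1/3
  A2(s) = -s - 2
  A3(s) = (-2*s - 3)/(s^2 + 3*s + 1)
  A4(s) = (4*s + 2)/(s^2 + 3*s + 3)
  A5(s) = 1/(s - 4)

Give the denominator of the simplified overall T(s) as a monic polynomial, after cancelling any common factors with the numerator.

1. reduce the series chain A4, A5 gives (4*s + 2)/(s^3 - s^2 - 9*s - 12)
2. parallel reduction of A1, A2, A3, (A4*A5) gives (-s^6 - 9*s^5 - 9*s^4 + 126*s^3 + 430*s^2 + 510*s + 198)/(3*s^5 + 6*s^4 - 33*s^3 - 120*s^2 - 135*s - 36)
T(s) is the step-2 result (common factors already cancelled). Leading coefficient of the denominator: 3. Divide through by 3 for the monic polynomial.

Therefore the answer is s^5 + 2*s^4 - 11*s^3 - 40*s^2 - 45*s - 12.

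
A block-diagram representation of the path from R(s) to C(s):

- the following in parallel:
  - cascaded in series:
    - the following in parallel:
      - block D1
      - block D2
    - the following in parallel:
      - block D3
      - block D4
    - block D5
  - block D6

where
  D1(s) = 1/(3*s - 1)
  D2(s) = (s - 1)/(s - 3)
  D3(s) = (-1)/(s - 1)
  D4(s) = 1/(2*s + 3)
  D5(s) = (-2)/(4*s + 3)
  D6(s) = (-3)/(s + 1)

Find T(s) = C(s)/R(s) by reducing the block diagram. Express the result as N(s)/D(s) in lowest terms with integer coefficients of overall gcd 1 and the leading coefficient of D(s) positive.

Step 1: reduce the parallel group D1, D2, giving (3*s^2 - 3*s - 2)/(3*s^2 - 10*s + 3)
Step 2: parallel reduction of D3, D4, giving (-s - 4)/(2*s^2 + s - 3)
Step 3: multiply (D1+D2), (D3+D4), D5 (series), giving (6*s^3 + 18*s^2 - 28*s - 16)/(24*s^5 - 50*s^4 - 103*s^3 + 93*s^2 + 63*s - 27)
Step 4: sum the parallel branches ((D1+D2)*(D3+D4)*D5), D6: this yields T(s), and no further normalization is needed

Answer: (-72*s^5 + 156*s^4 + 333*s^3 - 289*s^2 - 233*s + 65)/(24*s^6 - 26*s^5 - 153*s^4 - 10*s^3 + 156*s^2 + 36*s - 27)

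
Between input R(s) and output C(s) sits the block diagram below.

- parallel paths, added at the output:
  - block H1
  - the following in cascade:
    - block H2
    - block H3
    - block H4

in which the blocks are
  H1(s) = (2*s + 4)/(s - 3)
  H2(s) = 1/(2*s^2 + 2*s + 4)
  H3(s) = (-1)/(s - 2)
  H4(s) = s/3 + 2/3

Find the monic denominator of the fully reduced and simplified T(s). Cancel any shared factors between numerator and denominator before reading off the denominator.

Answer: s^4 - 4*s^3 + 3*s^2 - 4*s + 12

Working:
Step 1. series reduction of H2, H3, H4 = (-s - 2)/(6*s^3 - 6*s^2 - 24)
Step 2. reduce the parallel group H1, (H2*H3*H4) = (12*s^4 + 12*s^3 - 25*s^2 - 47*s - 90)/(6*s^4 - 24*s^3 + 18*s^2 - 24*s + 72)
That last expression is T(s), already simplified. Scaling its denominator by 1/6 (the reciprocal of the leading coefficient) yields the monic denominator.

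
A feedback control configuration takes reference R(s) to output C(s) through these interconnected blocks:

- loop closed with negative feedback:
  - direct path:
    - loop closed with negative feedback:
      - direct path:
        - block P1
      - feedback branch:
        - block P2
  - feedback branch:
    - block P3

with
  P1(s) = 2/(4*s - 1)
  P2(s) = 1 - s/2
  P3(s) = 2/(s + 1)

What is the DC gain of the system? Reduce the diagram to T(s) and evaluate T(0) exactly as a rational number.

Step 1: close the feedback loop around P1, P2 gives 2/(3*s + 1)
Step 2: close the feedback loop around [P1/(1+P1*P2)], P3 gives (2*s + 2)/(3*s^2 + 4*s + 5)
DC gain: substitute s = 0 into T(s) from step 2: T(0) = 2/5.

Hence the answer: 2/5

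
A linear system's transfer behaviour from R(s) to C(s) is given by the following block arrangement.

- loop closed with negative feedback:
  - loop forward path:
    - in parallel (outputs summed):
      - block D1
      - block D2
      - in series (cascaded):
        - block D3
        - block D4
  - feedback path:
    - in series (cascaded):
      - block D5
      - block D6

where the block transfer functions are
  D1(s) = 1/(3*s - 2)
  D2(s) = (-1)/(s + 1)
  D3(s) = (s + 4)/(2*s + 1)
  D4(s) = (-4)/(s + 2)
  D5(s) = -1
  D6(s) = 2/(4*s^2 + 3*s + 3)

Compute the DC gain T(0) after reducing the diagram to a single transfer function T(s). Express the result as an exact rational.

The answer is -57/44.

Reasoning:
[1] combine D3, D4 in series: (-4*s - 16)/(2*s^2 + 5*s + 2)
[2] reduce the parallel group D1, D2, (D3*D4): (-16*s^3 - 56*s^2 + 3*s + 38)/(6*s^4 + 17*s^3 + 7*s^2 - 8*s - 4)
[3] cascade D5, D6: (-2)/(4*s^2 + 3*s + 3)
[4] feedback reduction of (D1+D2+(D3*D4)), (D5*D6): (-64*s^5 - 272*s^4 - 204*s^3 - 7*s^2 + 123*s + 114)/(24*s^6 + 86*s^5 + 97*s^4 + 72*s^3 + 93*s^2 - 42*s - 88)
DC gain: substitute s = 0 into T(s) from step 4: T(0) = 114/(-88) = -57/44.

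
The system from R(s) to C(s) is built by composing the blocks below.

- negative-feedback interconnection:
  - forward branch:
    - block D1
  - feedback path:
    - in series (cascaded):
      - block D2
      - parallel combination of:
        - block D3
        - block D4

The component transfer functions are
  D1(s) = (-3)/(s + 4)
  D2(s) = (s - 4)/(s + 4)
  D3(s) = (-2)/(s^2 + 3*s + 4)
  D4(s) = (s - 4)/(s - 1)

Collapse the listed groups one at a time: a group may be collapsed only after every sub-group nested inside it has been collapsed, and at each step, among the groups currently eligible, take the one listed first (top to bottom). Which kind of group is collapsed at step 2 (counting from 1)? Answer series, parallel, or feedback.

Reducing step by step:

Step 1. reduce the parallel group D3, D4
Step 2. cascade D2, (D3+D4)
Step 3. collapse the loop (D1 forward, (D2*(D3+D4)) return)
Step 2 collapses a series group.

Answer: series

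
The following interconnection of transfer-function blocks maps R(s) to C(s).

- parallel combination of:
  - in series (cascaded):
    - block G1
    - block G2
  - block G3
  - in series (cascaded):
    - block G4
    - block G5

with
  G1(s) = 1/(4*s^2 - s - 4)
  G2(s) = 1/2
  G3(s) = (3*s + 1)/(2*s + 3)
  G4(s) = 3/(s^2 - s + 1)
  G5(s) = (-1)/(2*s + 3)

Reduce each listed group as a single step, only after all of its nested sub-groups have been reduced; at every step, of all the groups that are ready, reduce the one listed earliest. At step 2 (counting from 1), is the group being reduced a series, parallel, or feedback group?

Reducing step by step:

1. combine G1, G2 in series
2. cascade G4, G5
3. add (G1*G2), G3, (G4*G5) (parallel)
The group at step 2 is a series group.

Answer: series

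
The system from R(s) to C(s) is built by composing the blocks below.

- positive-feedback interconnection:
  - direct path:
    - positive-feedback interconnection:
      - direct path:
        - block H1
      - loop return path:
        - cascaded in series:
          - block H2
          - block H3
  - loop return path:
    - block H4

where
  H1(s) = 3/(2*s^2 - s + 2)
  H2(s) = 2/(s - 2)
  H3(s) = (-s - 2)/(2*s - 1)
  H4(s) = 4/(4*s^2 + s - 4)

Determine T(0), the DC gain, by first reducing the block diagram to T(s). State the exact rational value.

1. series reduction of H2, H3 = (-2*s - 4)/(2*s^2 - 5*s + 2)
2. reduce the feedback loop with forward H1 and return (H2*H3) = (6*s^2 - 15*s + 6)/(4*s^4 - 12*s^3 + 13*s^2 - 6*s + 16)
3. collapse the loop ([H1/(1-H1*(H2*H3))] forward, H4 return) = (24*s^4 - 54*s^3 - 15*s^2 + 66*s - 24)/(16*s^6 - 44*s^5 + 24*s^4 + 37*s^3 - 18*s^2 + 100*s - 88)
Step 3 gives the overall T(s). Then T(0) = -24/(-88) = 3/11.

Answer: 3/11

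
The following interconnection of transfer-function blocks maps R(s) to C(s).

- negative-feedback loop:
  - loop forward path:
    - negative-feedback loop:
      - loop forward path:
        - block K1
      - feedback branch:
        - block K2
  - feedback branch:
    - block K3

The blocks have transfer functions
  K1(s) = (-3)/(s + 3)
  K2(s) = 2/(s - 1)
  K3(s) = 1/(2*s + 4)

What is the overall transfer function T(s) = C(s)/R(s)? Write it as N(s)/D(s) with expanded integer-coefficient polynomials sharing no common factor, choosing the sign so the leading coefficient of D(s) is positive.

Step 1: feedback reduction of K1, K2; result (3 - 3*s)/(s^2 + 2*s - 9)
Step 2: reduce the feedback loop with forward [K1/(1+K1*K2)] and return K3 - this is the overall T(s), already in the required normalized form

Therefore the answer is (-6*s^2 - 6*s + 12)/(2*s^3 + 8*s^2 - 13*s - 33).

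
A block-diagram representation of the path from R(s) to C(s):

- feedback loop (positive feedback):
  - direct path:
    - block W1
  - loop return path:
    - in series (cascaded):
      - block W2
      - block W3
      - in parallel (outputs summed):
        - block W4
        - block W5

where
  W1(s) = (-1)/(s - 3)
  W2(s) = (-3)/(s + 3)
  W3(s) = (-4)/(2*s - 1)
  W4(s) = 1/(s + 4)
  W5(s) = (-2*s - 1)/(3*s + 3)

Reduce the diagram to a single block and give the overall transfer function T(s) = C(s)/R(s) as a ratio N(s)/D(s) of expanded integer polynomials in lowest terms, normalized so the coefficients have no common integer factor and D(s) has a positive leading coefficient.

Step 1: reduce the parallel group W4, W5; result (-2*s^2 - 6*s - 1)/(3*s^2 + 15*s + 12)
Step 2: combine W2, W3, (W4+W5) in series; result (-8*s^2 - 24*s - 4)/(2*s^4 + 15*s^3 + 30*s^2 + 5*s - 12)
Step 3: reduce the feedback loop with forward W1 and return (W2*W3*(W4+W5)), which is the overall transfer function T(s) = C(s)/R(s) in lowest terms

Hence the answer: (-2*s^4 - 15*s^3 - 30*s^2 - 5*s + 12)/(2*s^5 + 9*s^4 - 15*s^3 - 93*s^2 - 51*s + 32)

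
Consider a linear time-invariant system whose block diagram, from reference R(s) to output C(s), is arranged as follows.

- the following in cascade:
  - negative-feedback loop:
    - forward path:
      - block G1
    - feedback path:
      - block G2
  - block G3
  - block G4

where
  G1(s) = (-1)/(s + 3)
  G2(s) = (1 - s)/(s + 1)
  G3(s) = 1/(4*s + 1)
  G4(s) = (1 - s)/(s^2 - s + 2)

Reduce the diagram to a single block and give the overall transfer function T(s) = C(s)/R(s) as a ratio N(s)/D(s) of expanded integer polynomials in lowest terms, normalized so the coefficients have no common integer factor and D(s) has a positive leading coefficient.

1. close the feedback loop around G1, G2; result (-s - 1)/(s^2 + 5*s + 2)
2. reduce the series chain [G1/(1+G1*G2)], G3, G4; the result is T(s) itself (integer coefficients, no common factor, positive leading denominator coefficient)

Therefore the answer is (s^2 - 1)/(4*s^5 + 17*s^4 + 31*s^2 + 24*s + 4).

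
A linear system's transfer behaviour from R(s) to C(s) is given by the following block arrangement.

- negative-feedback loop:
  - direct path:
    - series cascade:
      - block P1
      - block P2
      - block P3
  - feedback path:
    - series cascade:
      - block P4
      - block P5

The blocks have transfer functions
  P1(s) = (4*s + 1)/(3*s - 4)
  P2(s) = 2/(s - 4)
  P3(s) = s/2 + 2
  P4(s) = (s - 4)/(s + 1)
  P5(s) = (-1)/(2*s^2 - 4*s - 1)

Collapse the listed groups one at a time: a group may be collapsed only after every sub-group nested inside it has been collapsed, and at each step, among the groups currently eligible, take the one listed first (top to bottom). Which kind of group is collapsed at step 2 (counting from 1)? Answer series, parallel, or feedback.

Answer: series

Working:
Step 1 - multiply P1, P2, P3 (series)
Step 2 - series reduction of P4, P5
Step 3 - apply the feedback formula to (P1*P2*P3), (P4*P5)
Step 2 collapses a series group.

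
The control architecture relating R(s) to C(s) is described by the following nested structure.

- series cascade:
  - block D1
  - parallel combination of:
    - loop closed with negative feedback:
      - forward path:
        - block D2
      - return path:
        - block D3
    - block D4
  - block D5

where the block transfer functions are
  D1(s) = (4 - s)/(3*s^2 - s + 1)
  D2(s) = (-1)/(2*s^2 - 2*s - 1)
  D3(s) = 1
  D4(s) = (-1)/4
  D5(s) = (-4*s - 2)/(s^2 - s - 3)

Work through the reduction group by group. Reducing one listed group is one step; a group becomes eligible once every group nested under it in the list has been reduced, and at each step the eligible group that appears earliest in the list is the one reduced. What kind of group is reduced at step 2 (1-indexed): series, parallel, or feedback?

Reducing step by step:

(1) collapse the loop (D2 forward, D3 return)
(2) reduce the parallel group [D2/(1+D2*D3)], D4
(3) multiply D1, ([D2/(1+D2*D3)]+D4), D5 (series)
Step 2 collapses a parallel group.

Answer: parallel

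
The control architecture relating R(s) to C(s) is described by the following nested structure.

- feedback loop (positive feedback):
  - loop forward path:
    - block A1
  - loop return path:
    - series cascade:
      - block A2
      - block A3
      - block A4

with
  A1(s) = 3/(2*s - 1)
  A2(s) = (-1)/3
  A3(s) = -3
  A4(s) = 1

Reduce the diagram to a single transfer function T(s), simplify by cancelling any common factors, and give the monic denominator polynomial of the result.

(1) series reduction of A2, A3, A4: 1
(2) collapse the loop (A1 forward, (A2*A3*A4) return): 3/(2*s - 4)
T(s) is the step-2 result (common factors already cancelled). Leading coefficient of the denominator: 2. Divide through by 2 for the monic polynomial.

Answer: s - 2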